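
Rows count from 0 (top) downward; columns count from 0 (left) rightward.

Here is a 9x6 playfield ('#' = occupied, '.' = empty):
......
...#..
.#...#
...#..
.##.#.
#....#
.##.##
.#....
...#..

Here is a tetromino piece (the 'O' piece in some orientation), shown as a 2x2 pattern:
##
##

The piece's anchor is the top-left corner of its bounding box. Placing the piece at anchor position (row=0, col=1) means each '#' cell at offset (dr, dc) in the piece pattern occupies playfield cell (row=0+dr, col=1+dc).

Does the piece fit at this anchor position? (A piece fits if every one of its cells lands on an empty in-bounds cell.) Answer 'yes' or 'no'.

Check each piece cell at anchor (0, 1):
  offset (0,0) -> (0,1): empty -> OK
  offset (0,1) -> (0,2): empty -> OK
  offset (1,0) -> (1,1): empty -> OK
  offset (1,1) -> (1,2): empty -> OK
All cells valid: yes

Answer: yes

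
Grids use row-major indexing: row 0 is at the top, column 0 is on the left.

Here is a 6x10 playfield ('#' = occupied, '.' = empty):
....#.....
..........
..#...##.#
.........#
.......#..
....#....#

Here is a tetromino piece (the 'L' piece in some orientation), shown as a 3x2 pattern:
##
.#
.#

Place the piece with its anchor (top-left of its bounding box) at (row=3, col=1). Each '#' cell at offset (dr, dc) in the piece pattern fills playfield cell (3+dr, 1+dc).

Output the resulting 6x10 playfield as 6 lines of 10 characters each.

Answer: ....#.....
..........
..#...##.#
.##......#
..#....#..
..#.#....#

Derivation:
Fill (3+0,1+0) = (3,1)
Fill (3+0,1+1) = (3,2)
Fill (3+1,1+1) = (4,2)
Fill (3+2,1+1) = (5,2)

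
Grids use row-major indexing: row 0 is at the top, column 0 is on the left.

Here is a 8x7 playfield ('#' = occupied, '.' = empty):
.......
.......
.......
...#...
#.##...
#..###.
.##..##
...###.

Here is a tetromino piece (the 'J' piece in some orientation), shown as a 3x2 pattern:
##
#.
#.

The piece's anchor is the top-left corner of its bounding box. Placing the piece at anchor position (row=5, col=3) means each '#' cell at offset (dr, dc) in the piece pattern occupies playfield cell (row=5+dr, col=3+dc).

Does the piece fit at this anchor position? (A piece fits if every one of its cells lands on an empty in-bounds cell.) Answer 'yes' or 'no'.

Check each piece cell at anchor (5, 3):
  offset (0,0) -> (5,3): occupied ('#') -> FAIL
  offset (0,1) -> (5,4): occupied ('#') -> FAIL
  offset (1,0) -> (6,3): empty -> OK
  offset (2,0) -> (7,3): occupied ('#') -> FAIL
All cells valid: no

Answer: no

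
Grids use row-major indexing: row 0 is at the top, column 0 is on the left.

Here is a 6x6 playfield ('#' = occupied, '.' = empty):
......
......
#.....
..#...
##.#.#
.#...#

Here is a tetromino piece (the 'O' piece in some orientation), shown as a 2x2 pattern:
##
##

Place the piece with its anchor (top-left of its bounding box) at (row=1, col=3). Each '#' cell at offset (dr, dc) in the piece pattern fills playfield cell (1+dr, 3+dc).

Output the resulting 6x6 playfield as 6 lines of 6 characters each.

Answer: ......
...##.
#..##.
..#...
##.#.#
.#...#

Derivation:
Fill (1+0,3+0) = (1,3)
Fill (1+0,3+1) = (1,4)
Fill (1+1,3+0) = (2,3)
Fill (1+1,3+1) = (2,4)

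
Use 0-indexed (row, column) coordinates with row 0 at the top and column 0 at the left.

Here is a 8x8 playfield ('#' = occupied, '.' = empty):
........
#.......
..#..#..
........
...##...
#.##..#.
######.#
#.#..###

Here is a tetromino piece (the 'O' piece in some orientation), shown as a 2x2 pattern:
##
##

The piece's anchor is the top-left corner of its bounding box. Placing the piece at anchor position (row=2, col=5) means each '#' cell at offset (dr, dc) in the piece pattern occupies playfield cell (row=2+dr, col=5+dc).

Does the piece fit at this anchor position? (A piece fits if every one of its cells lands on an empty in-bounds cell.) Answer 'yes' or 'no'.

Check each piece cell at anchor (2, 5):
  offset (0,0) -> (2,5): occupied ('#') -> FAIL
  offset (0,1) -> (2,6): empty -> OK
  offset (1,0) -> (3,5): empty -> OK
  offset (1,1) -> (3,6): empty -> OK
All cells valid: no

Answer: no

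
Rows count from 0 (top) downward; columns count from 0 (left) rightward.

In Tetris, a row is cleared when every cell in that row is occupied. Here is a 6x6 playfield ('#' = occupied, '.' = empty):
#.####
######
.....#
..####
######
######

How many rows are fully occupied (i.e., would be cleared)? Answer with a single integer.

Check each row:
  row 0: 1 empty cell -> not full
  row 1: 0 empty cells -> FULL (clear)
  row 2: 5 empty cells -> not full
  row 3: 2 empty cells -> not full
  row 4: 0 empty cells -> FULL (clear)
  row 5: 0 empty cells -> FULL (clear)
Total rows cleared: 3

Answer: 3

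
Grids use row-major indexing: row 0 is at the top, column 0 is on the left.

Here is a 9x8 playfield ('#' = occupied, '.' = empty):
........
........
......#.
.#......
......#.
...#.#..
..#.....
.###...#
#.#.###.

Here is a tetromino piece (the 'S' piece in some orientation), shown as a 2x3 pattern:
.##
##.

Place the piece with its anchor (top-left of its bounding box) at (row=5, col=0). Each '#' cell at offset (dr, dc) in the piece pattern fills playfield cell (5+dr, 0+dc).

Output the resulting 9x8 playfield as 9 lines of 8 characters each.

Fill (5+0,0+1) = (5,1)
Fill (5+0,0+2) = (5,2)
Fill (5+1,0+0) = (6,0)
Fill (5+1,0+1) = (6,1)

Answer: ........
........
......#.
.#......
......#.
.###.#..
###.....
.###...#
#.#.###.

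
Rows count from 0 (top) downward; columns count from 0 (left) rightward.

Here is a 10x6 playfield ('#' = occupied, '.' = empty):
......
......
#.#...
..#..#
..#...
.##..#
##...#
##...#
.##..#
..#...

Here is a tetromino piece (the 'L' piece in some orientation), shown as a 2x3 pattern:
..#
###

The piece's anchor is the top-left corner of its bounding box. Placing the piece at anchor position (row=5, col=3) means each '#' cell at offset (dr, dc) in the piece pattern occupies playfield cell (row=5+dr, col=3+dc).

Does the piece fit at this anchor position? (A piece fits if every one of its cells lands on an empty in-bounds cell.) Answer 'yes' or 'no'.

Answer: no

Derivation:
Check each piece cell at anchor (5, 3):
  offset (0,2) -> (5,5): occupied ('#') -> FAIL
  offset (1,0) -> (6,3): empty -> OK
  offset (1,1) -> (6,4): empty -> OK
  offset (1,2) -> (6,5): occupied ('#') -> FAIL
All cells valid: no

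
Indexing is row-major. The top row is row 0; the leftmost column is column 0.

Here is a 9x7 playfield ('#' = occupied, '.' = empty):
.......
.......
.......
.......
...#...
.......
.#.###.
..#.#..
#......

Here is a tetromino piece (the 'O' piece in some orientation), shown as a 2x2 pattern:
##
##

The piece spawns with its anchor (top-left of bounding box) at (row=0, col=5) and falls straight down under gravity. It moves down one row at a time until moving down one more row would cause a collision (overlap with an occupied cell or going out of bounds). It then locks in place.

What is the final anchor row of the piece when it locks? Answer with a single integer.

Spawn at (row=0, col=5). Try each row:
  row 0: fits
  row 1: fits
  row 2: fits
  row 3: fits
  row 4: fits
  row 5: blocked -> lock at row 4

Answer: 4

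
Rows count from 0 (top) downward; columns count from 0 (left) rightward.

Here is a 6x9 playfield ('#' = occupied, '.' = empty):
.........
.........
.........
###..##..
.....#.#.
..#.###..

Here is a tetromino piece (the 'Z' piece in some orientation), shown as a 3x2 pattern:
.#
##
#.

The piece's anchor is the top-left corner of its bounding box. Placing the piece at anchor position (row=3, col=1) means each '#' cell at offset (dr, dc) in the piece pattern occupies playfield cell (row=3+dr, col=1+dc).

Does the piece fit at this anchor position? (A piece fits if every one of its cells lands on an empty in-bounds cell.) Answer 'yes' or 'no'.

Answer: no

Derivation:
Check each piece cell at anchor (3, 1):
  offset (0,1) -> (3,2): occupied ('#') -> FAIL
  offset (1,0) -> (4,1): empty -> OK
  offset (1,1) -> (4,2): empty -> OK
  offset (2,0) -> (5,1): empty -> OK
All cells valid: no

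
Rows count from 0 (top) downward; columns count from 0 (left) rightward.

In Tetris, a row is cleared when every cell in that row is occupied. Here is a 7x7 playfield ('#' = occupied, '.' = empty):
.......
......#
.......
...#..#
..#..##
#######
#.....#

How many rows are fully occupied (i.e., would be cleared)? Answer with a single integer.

Check each row:
  row 0: 7 empty cells -> not full
  row 1: 6 empty cells -> not full
  row 2: 7 empty cells -> not full
  row 3: 5 empty cells -> not full
  row 4: 4 empty cells -> not full
  row 5: 0 empty cells -> FULL (clear)
  row 6: 5 empty cells -> not full
Total rows cleared: 1

Answer: 1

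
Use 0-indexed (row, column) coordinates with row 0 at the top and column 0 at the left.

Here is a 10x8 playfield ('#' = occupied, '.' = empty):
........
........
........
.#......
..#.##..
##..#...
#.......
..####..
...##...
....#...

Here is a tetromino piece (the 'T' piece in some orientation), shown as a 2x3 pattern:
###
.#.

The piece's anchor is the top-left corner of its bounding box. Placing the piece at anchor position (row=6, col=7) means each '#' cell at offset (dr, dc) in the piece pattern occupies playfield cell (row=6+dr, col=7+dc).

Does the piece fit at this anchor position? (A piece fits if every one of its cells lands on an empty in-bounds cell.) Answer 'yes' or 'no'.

Check each piece cell at anchor (6, 7):
  offset (0,0) -> (6,7): empty -> OK
  offset (0,1) -> (6,8): out of bounds -> FAIL
  offset (0,2) -> (6,9): out of bounds -> FAIL
  offset (1,1) -> (7,8): out of bounds -> FAIL
All cells valid: no

Answer: no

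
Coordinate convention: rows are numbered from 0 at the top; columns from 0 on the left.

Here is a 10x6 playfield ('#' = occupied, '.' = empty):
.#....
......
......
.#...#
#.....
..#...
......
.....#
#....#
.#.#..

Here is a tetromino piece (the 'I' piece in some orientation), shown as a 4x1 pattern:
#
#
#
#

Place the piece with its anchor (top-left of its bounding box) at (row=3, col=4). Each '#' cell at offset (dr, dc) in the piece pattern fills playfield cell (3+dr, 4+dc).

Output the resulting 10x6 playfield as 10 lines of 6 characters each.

Fill (3+0,4+0) = (3,4)
Fill (3+1,4+0) = (4,4)
Fill (3+2,4+0) = (5,4)
Fill (3+3,4+0) = (6,4)

Answer: .#....
......
......
.#..##
#...#.
..#.#.
....#.
.....#
#....#
.#.#..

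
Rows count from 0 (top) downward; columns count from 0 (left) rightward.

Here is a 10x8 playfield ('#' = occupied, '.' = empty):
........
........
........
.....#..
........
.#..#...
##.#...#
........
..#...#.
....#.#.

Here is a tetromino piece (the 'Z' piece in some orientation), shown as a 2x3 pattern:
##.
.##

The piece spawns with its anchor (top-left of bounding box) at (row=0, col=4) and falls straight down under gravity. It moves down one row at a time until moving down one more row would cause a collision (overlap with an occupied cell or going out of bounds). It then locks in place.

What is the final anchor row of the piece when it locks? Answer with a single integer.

Spawn at (row=0, col=4). Try each row:
  row 0: fits
  row 1: fits
  row 2: blocked -> lock at row 1

Answer: 1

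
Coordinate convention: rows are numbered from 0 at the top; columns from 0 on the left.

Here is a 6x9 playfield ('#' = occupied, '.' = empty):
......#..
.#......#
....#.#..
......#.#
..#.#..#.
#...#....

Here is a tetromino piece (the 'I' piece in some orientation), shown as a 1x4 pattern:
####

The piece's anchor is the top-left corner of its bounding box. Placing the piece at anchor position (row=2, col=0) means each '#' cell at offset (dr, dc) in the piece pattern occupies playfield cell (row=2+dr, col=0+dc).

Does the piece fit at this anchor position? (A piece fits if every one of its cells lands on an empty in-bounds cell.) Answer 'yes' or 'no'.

Answer: yes

Derivation:
Check each piece cell at anchor (2, 0):
  offset (0,0) -> (2,0): empty -> OK
  offset (0,1) -> (2,1): empty -> OK
  offset (0,2) -> (2,2): empty -> OK
  offset (0,3) -> (2,3): empty -> OK
All cells valid: yes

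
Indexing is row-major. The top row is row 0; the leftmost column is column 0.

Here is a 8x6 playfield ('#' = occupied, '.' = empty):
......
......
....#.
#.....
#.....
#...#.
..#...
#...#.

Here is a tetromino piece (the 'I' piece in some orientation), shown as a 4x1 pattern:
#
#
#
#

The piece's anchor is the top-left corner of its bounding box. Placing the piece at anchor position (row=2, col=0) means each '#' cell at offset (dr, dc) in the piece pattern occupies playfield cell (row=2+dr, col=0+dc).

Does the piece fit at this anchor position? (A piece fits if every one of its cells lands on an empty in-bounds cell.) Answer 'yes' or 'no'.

Answer: no

Derivation:
Check each piece cell at anchor (2, 0):
  offset (0,0) -> (2,0): empty -> OK
  offset (1,0) -> (3,0): occupied ('#') -> FAIL
  offset (2,0) -> (4,0): occupied ('#') -> FAIL
  offset (3,0) -> (5,0): occupied ('#') -> FAIL
All cells valid: no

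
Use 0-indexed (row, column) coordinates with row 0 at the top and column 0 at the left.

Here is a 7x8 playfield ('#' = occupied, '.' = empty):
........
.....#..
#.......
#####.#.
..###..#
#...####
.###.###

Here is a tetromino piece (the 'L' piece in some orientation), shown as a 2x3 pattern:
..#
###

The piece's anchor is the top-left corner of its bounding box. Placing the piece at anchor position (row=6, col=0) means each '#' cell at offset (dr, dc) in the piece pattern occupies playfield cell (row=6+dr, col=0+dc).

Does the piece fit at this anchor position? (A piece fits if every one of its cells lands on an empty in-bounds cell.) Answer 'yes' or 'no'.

Answer: no

Derivation:
Check each piece cell at anchor (6, 0):
  offset (0,2) -> (6,2): occupied ('#') -> FAIL
  offset (1,0) -> (7,0): out of bounds -> FAIL
  offset (1,1) -> (7,1): out of bounds -> FAIL
  offset (1,2) -> (7,2): out of bounds -> FAIL
All cells valid: no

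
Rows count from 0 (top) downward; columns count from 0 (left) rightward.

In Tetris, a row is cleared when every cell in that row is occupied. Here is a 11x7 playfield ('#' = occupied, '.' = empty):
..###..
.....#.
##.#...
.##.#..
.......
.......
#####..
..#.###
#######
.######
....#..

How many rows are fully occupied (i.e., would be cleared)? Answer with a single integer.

Answer: 1

Derivation:
Check each row:
  row 0: 4 empty cells -> not full
  row 1: 6 empty cells -> not full
  row 2: 4 empty cells -> not full
  row 3: 4 empty cells -> not full
  row 4: 7 empty cells -> not full
  row 5: 7 empty cells -> not full
  row 6: 2 empty cells -> not full
  row 7: 3 empty cells -> not full
  row 8: 0 empty cells -> FULL (clear)
  row 9: 1 empty cell -> not full
  row 10: 6 empty cells -> not full
Total rows cleared: 1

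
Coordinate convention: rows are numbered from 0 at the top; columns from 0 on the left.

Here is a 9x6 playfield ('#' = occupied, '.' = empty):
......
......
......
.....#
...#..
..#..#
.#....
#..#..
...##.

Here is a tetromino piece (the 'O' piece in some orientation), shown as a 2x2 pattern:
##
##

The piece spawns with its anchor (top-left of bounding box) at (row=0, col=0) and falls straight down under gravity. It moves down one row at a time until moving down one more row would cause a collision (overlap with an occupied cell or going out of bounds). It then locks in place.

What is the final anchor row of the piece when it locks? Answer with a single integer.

Spawn at (row=0, col=0). Try each row:
  row 0: fits
  row 1: fits
  row 2: fits
  row 3: fits
  row 4: fits
  row 5: blocked -> lock at row 4

Answer: 4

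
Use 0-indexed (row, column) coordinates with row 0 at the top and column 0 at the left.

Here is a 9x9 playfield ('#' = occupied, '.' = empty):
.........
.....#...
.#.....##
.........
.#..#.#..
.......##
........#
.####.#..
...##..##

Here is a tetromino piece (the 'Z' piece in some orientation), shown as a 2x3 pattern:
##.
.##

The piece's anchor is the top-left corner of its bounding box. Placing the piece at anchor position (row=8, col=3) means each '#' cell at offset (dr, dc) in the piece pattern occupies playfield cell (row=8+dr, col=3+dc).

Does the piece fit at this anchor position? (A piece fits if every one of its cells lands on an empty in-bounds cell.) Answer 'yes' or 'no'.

Answer: no

Derivation:
Check each piece cell at anchor (8, 3):
  offset (0,0) -> (8,3): occupied ('#') -> FAIL
  offset (0,1) -> (8,4): occupied ('#') -> FAIL
  offset (1,1) -> (9,4): out of bounds -> FAIL
  offset (1,2) -> (9,5): out of bounds -> FAIL
All cells valid: no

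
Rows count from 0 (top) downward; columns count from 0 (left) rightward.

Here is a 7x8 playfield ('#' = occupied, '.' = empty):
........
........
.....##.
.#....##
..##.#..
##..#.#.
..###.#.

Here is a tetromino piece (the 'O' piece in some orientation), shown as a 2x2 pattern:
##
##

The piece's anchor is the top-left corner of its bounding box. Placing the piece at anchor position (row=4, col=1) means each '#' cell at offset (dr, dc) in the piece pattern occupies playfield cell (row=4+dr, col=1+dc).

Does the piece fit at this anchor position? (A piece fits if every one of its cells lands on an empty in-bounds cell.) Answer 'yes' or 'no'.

Check each piece cell at anchor (4, 1):
  offset (0,0) -> (4,1): empty -> OK
  offset (0,1) -> (4,2): occupied ('#') -> FAIL
  offset (1,0) -> (5,1): occupied ('#') -> FAIL
  offset (1,1) -> (5,2): empty -> OK
All cells valid: no

Answer: no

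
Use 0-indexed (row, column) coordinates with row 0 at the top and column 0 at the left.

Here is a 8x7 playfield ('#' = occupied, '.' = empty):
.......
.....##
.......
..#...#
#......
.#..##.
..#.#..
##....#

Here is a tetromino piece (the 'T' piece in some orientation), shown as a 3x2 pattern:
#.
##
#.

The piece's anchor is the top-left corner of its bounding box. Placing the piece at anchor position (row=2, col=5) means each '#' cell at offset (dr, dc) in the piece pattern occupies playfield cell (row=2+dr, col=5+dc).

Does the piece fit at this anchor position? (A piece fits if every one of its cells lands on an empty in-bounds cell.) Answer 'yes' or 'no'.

Check each piece cell at anchor (2, 5):
  offset (0,0) -> (2,5): empty -> OK
  offset (1,0) -> (3,5): empty -> OK
  offset (1,1) -> (3,6): occupied ('#') -> FAIL
  offset (2,0) -> (4,5): empty -> OK
All cells valid: no

Answer: no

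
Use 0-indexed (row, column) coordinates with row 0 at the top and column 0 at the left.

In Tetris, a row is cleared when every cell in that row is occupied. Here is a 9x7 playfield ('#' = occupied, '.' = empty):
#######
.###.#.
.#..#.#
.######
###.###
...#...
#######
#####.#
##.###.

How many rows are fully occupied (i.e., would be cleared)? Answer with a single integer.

Answer: 2

Derivation:
Check each row:
  row 0: 0 empty cells -> FULL (clear)
  row 1: 3 empty cells -> not full
  row 2: 4 empty cells -> not full
  row 3: 1 empty cell -> not full
  row 4: 1 empty cell -> not full
  row 5: 6 empty cells -> not full
  row 6: 0 empty cells -> FULL (clear)
  row 7: 1 empty cell -> not full
  row 8: 2 empty cells -> not full
Total rows cleared: 2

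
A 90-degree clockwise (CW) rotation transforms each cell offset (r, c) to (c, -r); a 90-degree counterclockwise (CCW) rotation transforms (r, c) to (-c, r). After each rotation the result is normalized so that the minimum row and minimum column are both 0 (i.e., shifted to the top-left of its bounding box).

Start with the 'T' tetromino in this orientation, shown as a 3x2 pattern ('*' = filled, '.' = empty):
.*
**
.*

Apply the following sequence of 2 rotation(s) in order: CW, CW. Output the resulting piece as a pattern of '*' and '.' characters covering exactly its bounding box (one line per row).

Answer: *.
**
*.

Derivation:
Start:
.*
**
.*
After rotation 1 (CW):
.*.
***
After rotation 2 (CW):
*.
**
*.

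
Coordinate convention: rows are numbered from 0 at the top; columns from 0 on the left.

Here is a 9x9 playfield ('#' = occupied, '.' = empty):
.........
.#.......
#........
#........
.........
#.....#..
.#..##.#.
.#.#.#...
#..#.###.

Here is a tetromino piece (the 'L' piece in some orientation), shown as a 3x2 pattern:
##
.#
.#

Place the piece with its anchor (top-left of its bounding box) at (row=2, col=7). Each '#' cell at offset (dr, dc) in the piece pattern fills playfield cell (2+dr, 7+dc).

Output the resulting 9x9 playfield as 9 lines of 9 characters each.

Answer: .........
.#.......
#......##
#.......#
........#
#.....#..
.#..##.#.
.#.#.#...
#..#.###.

Derivation:
Fill (2+0,7+0) = (2,7)
Fill (2+0,7+1) = (2,8)
Fill (2+1,7+1) = (3,8)
Fill (2+2,7+1) = (4,8)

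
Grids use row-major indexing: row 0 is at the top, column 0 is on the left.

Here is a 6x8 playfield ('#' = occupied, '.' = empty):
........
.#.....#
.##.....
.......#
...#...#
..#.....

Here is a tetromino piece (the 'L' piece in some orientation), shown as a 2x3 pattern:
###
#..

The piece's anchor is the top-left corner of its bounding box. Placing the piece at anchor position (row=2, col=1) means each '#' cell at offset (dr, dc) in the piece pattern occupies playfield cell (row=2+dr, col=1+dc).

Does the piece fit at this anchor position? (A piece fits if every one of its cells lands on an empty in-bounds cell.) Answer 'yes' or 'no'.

Answer: no

Derivation:
Check each piece cell at anchor (2, 1):
  offset (0,0) -> (2,1): occupied ('#') -> FAIL
  offset (0,1) -> (2,2): occupied ('#') -> FAIL
  offset (0,2) -> (2,3): empty -> OK
  offset (1,0) -> (3,1): empty -> OK
All cells valid: no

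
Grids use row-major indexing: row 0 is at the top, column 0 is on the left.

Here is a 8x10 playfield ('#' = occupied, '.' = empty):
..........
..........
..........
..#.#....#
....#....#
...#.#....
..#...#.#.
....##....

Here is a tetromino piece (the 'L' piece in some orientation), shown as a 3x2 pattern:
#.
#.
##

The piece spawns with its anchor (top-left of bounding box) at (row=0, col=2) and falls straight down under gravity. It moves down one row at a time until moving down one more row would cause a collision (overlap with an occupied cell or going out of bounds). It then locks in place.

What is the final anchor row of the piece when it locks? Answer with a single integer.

Answer: 0

Derivation:
Spawn at (row=0, col=2). Try each row:
  row 0: fits
  row 1: blocked -> lock at row 0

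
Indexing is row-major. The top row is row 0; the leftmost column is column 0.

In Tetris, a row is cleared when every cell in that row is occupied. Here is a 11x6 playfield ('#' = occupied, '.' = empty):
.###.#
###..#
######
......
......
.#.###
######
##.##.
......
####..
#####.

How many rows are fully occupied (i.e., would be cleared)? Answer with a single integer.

Check each row:
  row 0: 2 empty cells -> not full
  row 1: 2 empty cells -> not full
  row 2: 0 empty cells -> FULL (clear)
  row 3: 6 empty cells -> not full
  row 4: 6 empty cells -> not full
  row 5: 2 empty cells -> not full
  row 6: 0 empty cells -> FULL (clear)
  row 7: 2 empty cells -> not full
  row 8: 6 empty cells -> not full
  row 9: 2 empty cells -> not full
  row 10: 1 empty cell -> not full
Total rows cleared: 2

Answer: 2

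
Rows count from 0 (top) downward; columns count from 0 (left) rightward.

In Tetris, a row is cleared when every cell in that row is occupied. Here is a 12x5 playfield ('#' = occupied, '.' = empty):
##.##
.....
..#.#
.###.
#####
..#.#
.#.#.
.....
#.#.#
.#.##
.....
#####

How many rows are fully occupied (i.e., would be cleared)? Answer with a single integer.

Answer: 2

Derivation:
Check each row:
  row 0: 1 empty cell -> not full
  row 1: 5 empty cells -> not full
  row 2: 3 empty cells -> not full
  row 3: 2 empty cells -> not full
  row 4: 0 empty cells -> FULL (clear)
  row 5: 3 empty cells -> not full
  row 6: 3 empty cells -> not full
  row 7: 5 empty cells -> not full
  row 8: 2 empty cells -> not full
  row 9: 2 empty cells -> not full
  row 10: 5 empty cells -> not full
  row 11: 0 empty cells -> FULL (clear)
Total rows cleared: 2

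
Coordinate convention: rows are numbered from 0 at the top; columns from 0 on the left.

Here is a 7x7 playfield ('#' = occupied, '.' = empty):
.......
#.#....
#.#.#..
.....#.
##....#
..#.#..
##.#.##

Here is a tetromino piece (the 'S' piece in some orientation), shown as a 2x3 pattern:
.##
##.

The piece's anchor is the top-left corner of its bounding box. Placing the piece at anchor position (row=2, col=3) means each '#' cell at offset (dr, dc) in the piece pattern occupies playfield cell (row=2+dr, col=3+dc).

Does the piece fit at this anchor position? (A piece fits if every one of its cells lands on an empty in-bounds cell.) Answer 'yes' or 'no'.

Answer: no

Derivation:
Check each piece cell at anchor (2, 3):
  offset (0,1) -> (2,4): occupied ('#') -> FAIL
  offset (0,2) -> (2,5): empty -> OK
  offset (1,0) -> (3,3): empty -> OK
  offset (1,1) -> (3,4): empty -> OK
All cells valid: no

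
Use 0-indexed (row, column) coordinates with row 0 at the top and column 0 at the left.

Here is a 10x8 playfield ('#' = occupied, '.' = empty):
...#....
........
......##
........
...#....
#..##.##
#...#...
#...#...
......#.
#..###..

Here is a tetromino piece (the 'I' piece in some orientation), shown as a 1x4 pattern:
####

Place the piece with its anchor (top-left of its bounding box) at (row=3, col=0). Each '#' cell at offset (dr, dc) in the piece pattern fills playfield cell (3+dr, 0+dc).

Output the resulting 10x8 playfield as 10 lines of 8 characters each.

Fill (3+0,0+0) = (3,0)
Fill (3+0,0+1) = (3,1)
Fill (3+0,0+2) = (3,2)
Fill (3+0,0+3) = (3,3)

Answer: ...#....
........
......##
####....
...#....
#..##.##
#...#...
#...#...
......#.
#..###..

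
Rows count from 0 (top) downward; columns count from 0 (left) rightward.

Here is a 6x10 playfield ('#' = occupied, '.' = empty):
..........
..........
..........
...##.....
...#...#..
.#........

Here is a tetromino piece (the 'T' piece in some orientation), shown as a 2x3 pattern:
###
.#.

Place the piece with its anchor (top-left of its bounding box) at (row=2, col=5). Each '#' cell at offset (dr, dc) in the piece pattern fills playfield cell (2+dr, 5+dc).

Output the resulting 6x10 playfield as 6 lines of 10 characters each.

Answer: ..........
..........
.....###..
...##.#...
...#...#..
.#........

Derivation:
Fill (2+0,5+0) = (2,5)
Fill (2+0,5+1) = (2,6)
Fill (2+0,5+2) = (2,7)
Fill (2+1,5+1) = (3,6)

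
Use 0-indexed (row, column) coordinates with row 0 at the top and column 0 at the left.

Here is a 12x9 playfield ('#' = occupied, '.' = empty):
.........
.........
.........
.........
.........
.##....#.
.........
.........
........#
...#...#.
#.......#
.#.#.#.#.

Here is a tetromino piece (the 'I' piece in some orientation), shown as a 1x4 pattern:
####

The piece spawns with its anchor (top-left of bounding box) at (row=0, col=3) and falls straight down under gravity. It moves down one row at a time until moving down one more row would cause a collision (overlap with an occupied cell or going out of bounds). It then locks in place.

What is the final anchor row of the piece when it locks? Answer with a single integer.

Answer: 8

Derivation:
Spawn at (row=0, col=3). Try each row:
  row 0: fits
  row 1: fits
  row 2: fits
  row 3: fits
  row 4: fits
  row 5: fits
  row 6: fits
  row 7: fits
  row 8: fits
  row 9: blocked -> lock at row 8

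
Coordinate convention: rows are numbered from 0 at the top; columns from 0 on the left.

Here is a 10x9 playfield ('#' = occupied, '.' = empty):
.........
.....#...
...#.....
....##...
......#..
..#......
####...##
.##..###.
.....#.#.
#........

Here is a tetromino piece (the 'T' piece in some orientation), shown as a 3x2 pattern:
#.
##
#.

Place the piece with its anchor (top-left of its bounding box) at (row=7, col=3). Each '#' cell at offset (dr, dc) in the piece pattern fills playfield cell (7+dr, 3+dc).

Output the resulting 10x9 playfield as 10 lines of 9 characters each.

Fill (7+0,3+0) = (7,3)
Fill (7+1,3+0) = (8,3)
Fill (7+1,3+1) = (8,4)
Fill (7+2,3+0) = (9,3)

Answer: .........
.....#...
...#.....
....##...
......#..
..#......
####...##
.###.###.
...###.#.
#..#.....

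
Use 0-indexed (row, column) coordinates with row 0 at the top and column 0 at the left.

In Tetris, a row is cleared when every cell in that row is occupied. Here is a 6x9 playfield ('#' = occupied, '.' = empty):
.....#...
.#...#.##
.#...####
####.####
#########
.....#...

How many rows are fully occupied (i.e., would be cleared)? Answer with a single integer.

Answer: 1

Derivation:
Check each row:
  row 0: 8 empty cells -> not full
  row 1: 5 empty cells -> not full
  row 2: 4 empty cells -> not full
  row 3: 1 empty cell -> not full
  row 4: 0 empty cells -> FULL (clear)
  row 5: 8 empty cells -> not full
Total rows cleared: 1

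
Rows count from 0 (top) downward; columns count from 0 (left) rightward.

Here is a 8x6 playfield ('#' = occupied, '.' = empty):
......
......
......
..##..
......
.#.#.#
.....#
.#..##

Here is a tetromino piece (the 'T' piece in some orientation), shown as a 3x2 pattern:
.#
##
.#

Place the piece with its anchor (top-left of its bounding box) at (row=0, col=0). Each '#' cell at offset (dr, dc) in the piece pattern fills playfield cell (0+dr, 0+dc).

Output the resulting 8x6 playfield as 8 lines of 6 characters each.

Answer: .#....
##....
.#....
..##..
......
.#.#.#
.....#
.#..##

Derivation:
Fill (0+0,0+1) = (0,1)
Fill (0+1,0+0) = (1,0)
Fill (0+1,0+1) = (1,1)
Fill (0+2,0+1) = (2,1)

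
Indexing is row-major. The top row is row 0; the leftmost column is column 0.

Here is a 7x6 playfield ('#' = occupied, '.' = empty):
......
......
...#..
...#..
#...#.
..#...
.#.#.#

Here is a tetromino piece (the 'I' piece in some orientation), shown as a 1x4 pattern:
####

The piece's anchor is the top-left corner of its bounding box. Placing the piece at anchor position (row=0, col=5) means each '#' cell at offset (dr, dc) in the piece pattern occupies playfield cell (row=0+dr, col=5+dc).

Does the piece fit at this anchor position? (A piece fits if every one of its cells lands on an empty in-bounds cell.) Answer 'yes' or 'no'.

Answer: no

Derivation:
Check each piece cell at anchor (0, 5):
  offset (0,0) -> (0,5): empty -> OK
  offset (0,1) -> (0,6): out of bounds -> FAIL
  offset (0,2) -> (0,7): out of bounds -> FAIL
  offset (0,3) -> (0,8): out of bounds -> FAIL
All cells valid: no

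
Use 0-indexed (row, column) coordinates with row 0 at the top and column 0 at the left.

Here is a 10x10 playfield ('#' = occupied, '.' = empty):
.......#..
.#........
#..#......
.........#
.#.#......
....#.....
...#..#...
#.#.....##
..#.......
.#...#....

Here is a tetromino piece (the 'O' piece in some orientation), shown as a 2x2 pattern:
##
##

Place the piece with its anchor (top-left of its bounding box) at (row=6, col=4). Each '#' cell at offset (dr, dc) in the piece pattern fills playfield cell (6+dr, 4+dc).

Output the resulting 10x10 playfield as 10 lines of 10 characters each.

Answer: .......#..
.#........
#..#......
.........#
.#.#......
....#.....
...####...
#.#.##..##
..#.......
.#...#....

Derivation:
Fill (6+0,4+0) = (6,4)
Fill (6+0,4+1) = (6,5)
Fill (6+1,4+0) = (7,4)
Fill (6+1,4+1) = (7,5)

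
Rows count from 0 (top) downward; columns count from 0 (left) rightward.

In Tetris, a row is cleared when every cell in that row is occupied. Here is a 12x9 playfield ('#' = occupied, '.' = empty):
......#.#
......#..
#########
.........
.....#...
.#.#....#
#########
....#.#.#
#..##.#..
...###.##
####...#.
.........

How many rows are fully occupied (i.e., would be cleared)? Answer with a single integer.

Check each row:
  row 0: 7 empty cells -> not full
  row 1: 8 empty cells -> not full
  row 2: 0 empty cells -> FULL (clear)
  row 3: 9 empty cells -> not full
  row 4: 8 empty cells -> not full
  row 5: 6 empty cells -> not full
  row 6: 0 empty cells -> FULL (clear)
  row 7: 6 empty cells -> not full
  row 8: 5 empty cells -> not full
  row 9: 4 empty cells -> not full
  row 10: 4 empty cells -> not full
  row 11: 9 empty cells -> not full
Total rows cleared: 2

Answer: 2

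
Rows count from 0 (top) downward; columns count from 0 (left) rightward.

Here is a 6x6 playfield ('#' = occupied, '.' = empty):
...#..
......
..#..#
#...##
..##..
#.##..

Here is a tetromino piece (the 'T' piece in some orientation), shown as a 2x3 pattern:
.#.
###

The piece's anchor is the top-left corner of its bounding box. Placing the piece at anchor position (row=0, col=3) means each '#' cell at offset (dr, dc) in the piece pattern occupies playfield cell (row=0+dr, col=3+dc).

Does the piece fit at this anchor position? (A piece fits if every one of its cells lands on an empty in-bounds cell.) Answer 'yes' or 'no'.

Check each piece cell at anchor (0, 3):
  offset (0,1) -> (0,4): empty -> OK
  offset (1,0) -> (1,3): empty -> OK
  offset (1,1) -> (1,4): empty -> OK
  offset (1,2) -> (1,5): empty -> OK
All cells valid: yes

Answer: yes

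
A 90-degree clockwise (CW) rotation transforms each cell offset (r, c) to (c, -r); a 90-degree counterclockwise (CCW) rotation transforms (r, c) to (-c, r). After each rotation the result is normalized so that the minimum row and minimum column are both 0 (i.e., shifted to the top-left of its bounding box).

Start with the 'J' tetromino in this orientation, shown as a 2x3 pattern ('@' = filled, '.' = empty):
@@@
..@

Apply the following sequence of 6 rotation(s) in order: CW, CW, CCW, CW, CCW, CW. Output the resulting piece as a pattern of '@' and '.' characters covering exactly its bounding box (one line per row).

Start:
@@@
..@
After rotation 1 (CW):
.@
.@
@@
After rotation 2 (CW):
@..
@@@
After rotation 3 (CCW):
.@
.@
@@
After rotation 4 (CW):
@..
@@@
After rotation 5 (CCW):
.@
.@
@@
After rotation 6 (CW):
@..
@@@

Answer: @..
@@@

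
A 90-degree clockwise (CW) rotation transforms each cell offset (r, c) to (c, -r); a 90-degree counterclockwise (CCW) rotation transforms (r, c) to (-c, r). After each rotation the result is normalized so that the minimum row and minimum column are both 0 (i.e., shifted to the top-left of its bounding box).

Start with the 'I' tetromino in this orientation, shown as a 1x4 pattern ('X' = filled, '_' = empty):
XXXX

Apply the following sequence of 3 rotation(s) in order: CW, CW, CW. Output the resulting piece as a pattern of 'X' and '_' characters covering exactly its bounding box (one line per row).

Start:
XXXX
After rotation 1 (CW):
X
X
X
X
After rotation 2 (CW):
XXXX
After rotation 3 (CW):
X
X
X
X

Answer: X
X
X
X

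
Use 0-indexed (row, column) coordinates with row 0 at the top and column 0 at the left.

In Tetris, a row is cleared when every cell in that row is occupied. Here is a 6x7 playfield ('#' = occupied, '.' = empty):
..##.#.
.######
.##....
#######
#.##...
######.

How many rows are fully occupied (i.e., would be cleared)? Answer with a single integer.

Answer: 1

Derivation:
Check each row:
  row 0: 4 empty cells -> not full
  row 1: 1 empty cell -> not full
  row 2: 5 empty cells -> not full
  row 3: 0 empty cells -> FULL (clear)
  row 4: 4 empty cells -> not full
  row 5: 1 empty cell -> not full
Total rows cleared: 1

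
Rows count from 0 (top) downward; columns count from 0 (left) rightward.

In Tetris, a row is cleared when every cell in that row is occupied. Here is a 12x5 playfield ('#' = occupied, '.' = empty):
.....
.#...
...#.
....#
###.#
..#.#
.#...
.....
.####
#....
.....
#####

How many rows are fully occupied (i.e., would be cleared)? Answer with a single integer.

Check each row:
  row 0: 5 empty cells -> not full
  row 1: 4 empty cells -> not full
  row 2: 4 empty cells -> not full
  row 3: 4 empty cells -> not full
  row 4: 1 empty cell -> not full
  row 5: 3 empty cells -> not full
  row 6: 4 empty cells -> not full
  row 7: 5 empty cells -> not full
  row 8: 1 empty cell -> not full
  row 9: 4 empty cells -> not full
  row 10: 5 empty cells -> not full
  row 11: 0 empty cells -> FULL (clear)
Total rows cleared: 1

Answer: 1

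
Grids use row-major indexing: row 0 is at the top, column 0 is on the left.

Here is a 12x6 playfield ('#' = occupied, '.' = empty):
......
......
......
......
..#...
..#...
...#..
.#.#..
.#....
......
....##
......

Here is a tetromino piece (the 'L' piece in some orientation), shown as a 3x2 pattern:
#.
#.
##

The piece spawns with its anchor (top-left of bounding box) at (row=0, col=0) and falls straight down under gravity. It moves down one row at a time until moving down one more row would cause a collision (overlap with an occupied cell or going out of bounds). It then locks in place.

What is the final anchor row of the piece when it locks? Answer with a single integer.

Spawn at (row=0, col=0). Try each row:
  row 0: fits
  row 1: fits
  row 2: fits
  row 3: fits
  row 4: fits
  row 5: blocked -> lock at row 4

Answer: 4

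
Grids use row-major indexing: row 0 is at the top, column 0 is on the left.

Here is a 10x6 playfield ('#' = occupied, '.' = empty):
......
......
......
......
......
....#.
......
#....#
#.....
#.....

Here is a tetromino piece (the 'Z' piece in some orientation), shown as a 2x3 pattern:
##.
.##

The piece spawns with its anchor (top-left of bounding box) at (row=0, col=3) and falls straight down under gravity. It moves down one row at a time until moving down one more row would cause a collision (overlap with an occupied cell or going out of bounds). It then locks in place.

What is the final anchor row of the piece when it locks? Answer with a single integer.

Answer: 3

Derivation:
Spawn at (row=0, col=3). Try each row:
  row 0: fits
  row 1: fits
  row 2: fits
  row 3: fits
  row 4: blocked -> lock at row 3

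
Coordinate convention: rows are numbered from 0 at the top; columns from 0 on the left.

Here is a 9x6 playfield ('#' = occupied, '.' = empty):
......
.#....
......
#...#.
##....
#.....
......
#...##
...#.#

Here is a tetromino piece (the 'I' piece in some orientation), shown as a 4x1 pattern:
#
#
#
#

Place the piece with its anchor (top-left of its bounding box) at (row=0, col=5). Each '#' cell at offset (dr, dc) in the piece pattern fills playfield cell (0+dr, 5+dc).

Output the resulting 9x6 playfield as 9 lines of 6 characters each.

Fill (0+0,5+0) = (0,5)
Fill (0+1,5+0) = (1,5)
Fill (0+2,5+0) = (2,5)
Fill (0+3,5+0) = (3,5)

Answer: .....#
.#...#
.....#
#...##
##....
#.....
......
#...##
...#.#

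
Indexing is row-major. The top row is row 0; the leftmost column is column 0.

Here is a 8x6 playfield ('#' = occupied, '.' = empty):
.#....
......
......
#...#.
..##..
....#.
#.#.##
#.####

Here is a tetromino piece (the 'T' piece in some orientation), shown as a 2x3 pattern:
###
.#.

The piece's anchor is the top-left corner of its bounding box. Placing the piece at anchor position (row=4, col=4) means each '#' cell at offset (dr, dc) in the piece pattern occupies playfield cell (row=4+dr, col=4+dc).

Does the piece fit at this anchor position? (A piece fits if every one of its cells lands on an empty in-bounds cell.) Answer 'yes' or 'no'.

Check each piece cell at anchor (4, 4):
  offset (0,0) -> (4,4): empty -> OK
  offset (0,1) -> (4,5): empty -> OK
  offset (0,2) -> (4,6): out of bounds -> FAIL
  offset (1,1) -> (5,5): empty -> OK
All cells valid: no

Answer: no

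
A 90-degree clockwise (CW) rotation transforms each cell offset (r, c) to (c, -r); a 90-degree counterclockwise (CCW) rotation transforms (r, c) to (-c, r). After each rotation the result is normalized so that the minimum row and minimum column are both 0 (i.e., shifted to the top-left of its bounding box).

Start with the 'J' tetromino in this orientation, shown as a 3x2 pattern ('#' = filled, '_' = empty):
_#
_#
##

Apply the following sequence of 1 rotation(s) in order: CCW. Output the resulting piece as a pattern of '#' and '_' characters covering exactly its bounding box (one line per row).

Answer: ###
__#

Derivation:
Start:
_#
_#
##
After rotation 1 (CCW):
###
__#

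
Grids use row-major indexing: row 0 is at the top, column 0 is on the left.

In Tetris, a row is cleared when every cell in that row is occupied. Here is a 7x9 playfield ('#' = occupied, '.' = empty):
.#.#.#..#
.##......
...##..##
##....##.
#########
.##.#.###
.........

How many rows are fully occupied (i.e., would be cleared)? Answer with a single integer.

Answer: 1

Derivation:
Check each row:
  row 0: 5 empty cells -> not full
  row 1: 7 empty cells -> not full
  row 2: 5 empty cells -> not full
  row 3: 5 empty cells -> not full
  row 4: 0 empty cells -> FULL (clear)
  row 5: 3 empty cells -> not full
  row 6: 9 empty cells -> not full
Total rows cleared: 1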